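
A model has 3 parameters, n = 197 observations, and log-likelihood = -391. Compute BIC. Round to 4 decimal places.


Compute k*ln(n) = 3*ln(197) = 3*5.283204 = 15.849612.
Then -2*loglik = 782.
BIC = 15.849612 + 782 = 797.849612, which rounds to 797.8496.

797.8496


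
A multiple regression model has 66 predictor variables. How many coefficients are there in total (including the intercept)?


Total coefficients = number of predictors + 1 (for the intercept).
= 66 + 1 = 67.

67


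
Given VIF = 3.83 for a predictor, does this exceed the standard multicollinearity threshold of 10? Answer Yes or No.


Check: VIF = 3.83 vs threshold = 10.
Since 3.83 < 10, the answer is No.

No


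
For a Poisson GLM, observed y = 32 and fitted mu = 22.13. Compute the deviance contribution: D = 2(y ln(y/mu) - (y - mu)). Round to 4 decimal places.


y/mu = 32/22.13 = 1.446001 (approx.), and ln(32/22.13) = 0.368802.
y * ln(y/mu) = 32 * 0.368802 = 11.801664.
y - mu = 9.87.
D = 2 * (11.801664 - 9.87) = 3.863328, which rounds to 3.8633.

3.8633


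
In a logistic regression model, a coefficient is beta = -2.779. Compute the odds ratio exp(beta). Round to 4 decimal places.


The odds ratio is computed as:
OR = e^(-2.779) = 0.0621.

0.0621


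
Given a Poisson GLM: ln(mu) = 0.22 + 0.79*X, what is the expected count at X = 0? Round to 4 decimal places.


Compute eta = 0.22 + 0.79 * 0 = 0.2200.
Apply inverse link: mu = e^0.2200 = 1.2461.

1.2461


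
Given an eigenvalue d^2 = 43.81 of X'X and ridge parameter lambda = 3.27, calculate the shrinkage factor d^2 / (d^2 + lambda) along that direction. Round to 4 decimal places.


d^2 + lambda = 43.81 + 3.27 = 47.0800.
Shrinkage factor = 43.81/47.0800 = 0.9305.

0.9305


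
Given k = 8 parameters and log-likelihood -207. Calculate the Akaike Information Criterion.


AIC = 2*8 - 2*(-207).
= 16 + 414 = 430.

430


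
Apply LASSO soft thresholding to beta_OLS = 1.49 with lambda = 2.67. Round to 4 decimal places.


Absolute value: |1.49| = 1.49.
Compare to lambda = 2.67.
Since |beta| <= lambda, the coefficient is set to 0.

0.0000


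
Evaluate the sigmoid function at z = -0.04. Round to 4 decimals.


exp(0.0400) = 1.0408.
1 + exp(-z) = 2.0408.
sigmoid = 1/2.0408 = 0.4900.

0.4900


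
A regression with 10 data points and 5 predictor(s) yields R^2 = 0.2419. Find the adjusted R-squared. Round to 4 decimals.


Plug in: Adj R^2 = 1 - (1 - 0.2419) * 9/4.
= 1 - 0.7581 * 9/4
= 1 - 6.8229 / 4
= 1 - 1.7057 = -0.7057.

-0.7057


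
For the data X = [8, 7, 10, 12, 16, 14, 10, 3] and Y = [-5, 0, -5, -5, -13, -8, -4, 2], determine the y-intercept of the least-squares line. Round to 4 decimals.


The slope is b1 = -1.0508.
Sample means are xbar = 10.0000 and ybar = -4.7500.
Intercept: b0 = -4.7500 - (-1.0508)(10.0000) = 5.7585.

5.7585


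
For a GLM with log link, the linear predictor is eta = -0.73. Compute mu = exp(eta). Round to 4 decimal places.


Apply the inverse link:
mu = e^-0.73 = 0.4819.

0.4819


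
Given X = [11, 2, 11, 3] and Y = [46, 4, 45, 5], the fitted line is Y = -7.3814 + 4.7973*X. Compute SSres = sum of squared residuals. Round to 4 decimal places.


Predicted values from Y = -7.3814 + 4.7973*X.
Residuals: [0.6111, 1.7868, -0.3889, -2.0105].
SSres = 7.7595.

7.7595


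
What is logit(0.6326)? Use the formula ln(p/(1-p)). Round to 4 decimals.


Compute the odds: 0.6326/0.3674 = 1.7218.
Take the natural log: ln(1.7218) = 0.5434.

0.5434


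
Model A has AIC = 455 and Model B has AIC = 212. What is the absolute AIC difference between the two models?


|AIC_A - AIC_B| = |455 - 212| = 243.
Model B is preferred (lower AIC).

243


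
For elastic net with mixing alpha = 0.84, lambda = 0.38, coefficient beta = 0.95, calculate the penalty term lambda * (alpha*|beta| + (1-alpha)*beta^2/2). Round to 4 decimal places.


Compute:
L1 = 0.84 * 0.95 = 0.7980.
L2 = 0.16 * 0.95^2 / 2 = 0.0722.
Penalty = 0.38 * (0.7980 + 0.0722) = 0.3307.

0.3307


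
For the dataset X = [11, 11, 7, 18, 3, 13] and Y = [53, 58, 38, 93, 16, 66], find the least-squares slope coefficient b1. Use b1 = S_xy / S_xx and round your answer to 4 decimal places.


The sample means are xbar = 10.5000 and ybar = 54.0000.
Compute S_xx = 131.5000 and S_xy = 665.0000.
Slope b1 = S_xy / S_xx = 665.0000 / 131.5000 = 5.0570.

5.0570


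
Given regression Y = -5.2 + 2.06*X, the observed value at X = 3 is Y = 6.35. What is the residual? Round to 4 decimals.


Fitted value at X = 3 is yhat = -5.2 + 2.06*3 = 0.9800.
Residual = 6.35 - 0.9800 = 5.3700.

5.3700


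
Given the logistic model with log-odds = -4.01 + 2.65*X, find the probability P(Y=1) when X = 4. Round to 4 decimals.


Linear predictor: z = -4.01 + 2.65 * 4 = 6.5900.
P = 1/(1 + exp(-6.5900)) = 1/(1 + 0.0014) = 0.9986.

0.9986


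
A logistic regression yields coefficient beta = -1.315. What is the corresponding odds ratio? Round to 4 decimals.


Odds ratio = exp(beta) = exp(-1.315).
= 0.2685.

0.2685


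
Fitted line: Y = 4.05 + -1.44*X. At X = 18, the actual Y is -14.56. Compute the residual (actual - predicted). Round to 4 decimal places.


Predicted = 4.05 + -1.44 * 18 = -21.8700.
Residual = -14.56 - -21.8700 = 7.3100.

7.3100


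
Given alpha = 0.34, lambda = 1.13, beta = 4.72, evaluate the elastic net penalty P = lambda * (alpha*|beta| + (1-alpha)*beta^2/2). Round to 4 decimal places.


alpha * |beta| = 0.34 * 4.72 = 1.6048.
(1-alpha) * beta^2/2 = 0.66 * 22.2784/2 = 7.3519.
Total = 1.13 * (1.6048 + 7.3519) = 10.1210.

10.1210


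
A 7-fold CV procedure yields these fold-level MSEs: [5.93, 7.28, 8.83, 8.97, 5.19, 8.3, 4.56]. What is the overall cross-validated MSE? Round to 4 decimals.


Total MSE across folds = 49.0600.
CV-MSE = 49.0600/7 = 7.0086.

7.0086


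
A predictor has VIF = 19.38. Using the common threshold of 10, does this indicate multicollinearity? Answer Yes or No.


Compare VIF = 19.38 to the threshold of 10.
19.38 >= 10, so the answer is Yes.

Yes


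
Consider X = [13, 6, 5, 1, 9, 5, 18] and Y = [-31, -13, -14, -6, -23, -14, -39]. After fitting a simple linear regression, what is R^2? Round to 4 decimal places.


After computing the OLS fit (b0=-3.6197, b1=-2.0116):
SSres = 11.4020, SStot = 808.0000.
R^2 = 1 - 11.4020/808.0000 = 0.9859.

0.9859


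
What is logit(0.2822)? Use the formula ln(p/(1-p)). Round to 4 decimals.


1 - p = 0.7178.
p/(1-p) = 0.3931.
logit = ln(0.3931) = -0.9336.

-0.9336


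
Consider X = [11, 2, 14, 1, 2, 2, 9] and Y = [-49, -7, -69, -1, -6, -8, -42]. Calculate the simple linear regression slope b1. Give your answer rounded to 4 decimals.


The sample means are xbar = 5.8571 and ybar = -26.0000.
Compute S_xx = 170.8571 and S_xy = -860.0000.
Slope b1 = S_xy / S_xx = -860.0000 / 170.8571 = -5.0334.

-5.0334


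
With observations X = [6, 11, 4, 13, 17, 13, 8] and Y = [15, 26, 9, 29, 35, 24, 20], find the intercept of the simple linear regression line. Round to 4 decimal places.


The slope is b1 = 1.8704.
Sample means are xbar = 10.2857 and ybar = 22.5714.
Intercept: b0 = 22.5714 - (1.8704)(10.2857) = 3.3333.

3.3333


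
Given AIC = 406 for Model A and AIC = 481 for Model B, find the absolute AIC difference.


Absolute difference = |406 - 481| = 75.
The model with lower AIC (A) is preferred.

75


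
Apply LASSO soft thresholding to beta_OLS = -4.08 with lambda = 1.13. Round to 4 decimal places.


Check: |-4.08| = 4.08 vs lambda = 1.13.
Since |beta| > lambda, coefficient = sign(beta)*(|beta| - lambda) = -2.9500.
Soft-thresholded coefficient = -2.9500.

-2.9500


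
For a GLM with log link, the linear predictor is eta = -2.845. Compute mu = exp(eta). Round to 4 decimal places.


Apply the inverse link:
mu = e^-2.845 = 0.0581.

0.0581


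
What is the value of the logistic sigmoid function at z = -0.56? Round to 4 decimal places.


First, exp(0.5600) = 1.7507.
Then sigma(z) = 1/(1 + 1.7507) = 0.3635.

0.3635


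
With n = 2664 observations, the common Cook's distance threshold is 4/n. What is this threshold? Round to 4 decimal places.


Cook's distance cutoff = 4/n = 4/2664.
= 0.0015.

0.0015


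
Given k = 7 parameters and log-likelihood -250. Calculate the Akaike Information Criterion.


AIC = 2*7 - 2*(-250).
= 14 + 500 = 514.

514


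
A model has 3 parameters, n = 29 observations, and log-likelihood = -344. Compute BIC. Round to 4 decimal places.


k * ln(n) = 3 * ln(29) = 3 * 3.367296 = 10.101888.
-2 * loglik = -2 * (-344) = 688.
BIC = 10.101888 + 688 = 698.101888, which rounds to 698.1019.

698.1019


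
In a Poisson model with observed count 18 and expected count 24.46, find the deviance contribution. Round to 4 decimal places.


Compute y*ln(y/mu) = 18*ln(18/24.46) = 18*-0.306667 = -5.520006.
y - mu = -6.46.
D = 2*(-5.520006 - (-6.46)) = 1.879988, which rounds to 1.8800.

1.8800


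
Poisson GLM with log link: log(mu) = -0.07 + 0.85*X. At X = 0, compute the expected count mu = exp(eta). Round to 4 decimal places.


Compute eta = -0.07 + 0.85 * 0 = -0.0700.
Apply inverse link: mu = e^-0.0700 = 0.9324.

0.9324


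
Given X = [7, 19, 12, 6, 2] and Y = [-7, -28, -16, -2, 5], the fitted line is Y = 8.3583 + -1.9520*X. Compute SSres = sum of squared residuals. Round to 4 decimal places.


Predicted values from Y = 8.3583 + -1.9520*X.
Residuals: [-1.6943, 0.7297, -0.9343, 1.3537, 0.5457].
SSres = 6.4063.

6.4063


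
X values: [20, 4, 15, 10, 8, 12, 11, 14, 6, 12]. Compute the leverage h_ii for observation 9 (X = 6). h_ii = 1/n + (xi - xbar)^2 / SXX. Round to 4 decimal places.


n = 10, xbar = 11.2000.
SXX = sum((xi - xbar)^2) = 191.6000.
h = 1/10 + (6 - 11.2000)^2 / 191.6000 = 0.2411.

0.2411


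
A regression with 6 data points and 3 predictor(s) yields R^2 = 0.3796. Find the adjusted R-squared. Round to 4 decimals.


Using the formula:
(1 - 0.3796) = 0.6204.
Multiply by 5/2: 0.6204 * 5 = 3.1020, then 3.1020 / 2 = 1.5510.
Adj R^2 = 1 - 1.5510 = -0.5510.

-0.5510


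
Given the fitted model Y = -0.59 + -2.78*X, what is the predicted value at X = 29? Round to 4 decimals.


Substitute X = 29 into the equation:
Y = -0.59 + -2.78 * 29 = -0.59 + -80.6200 = -81.2100.

-81.2100


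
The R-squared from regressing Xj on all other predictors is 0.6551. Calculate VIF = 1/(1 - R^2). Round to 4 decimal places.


Denominator: 1 - 0.6551 = 0.3449.
VIF = 1 / 0.3449 = 2.8994.

2.8994


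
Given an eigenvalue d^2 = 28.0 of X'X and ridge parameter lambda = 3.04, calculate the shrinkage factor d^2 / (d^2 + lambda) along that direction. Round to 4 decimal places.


Denominator = d^2 + lambda = 28.0 + 3.04 = 31.0400.
Shrinkage = 28.0 / 31.0400 = 0.9021.

0.9021


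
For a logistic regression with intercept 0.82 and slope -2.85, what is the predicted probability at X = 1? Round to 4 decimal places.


z = 0.82 + -2.85 * 1 = -2.0300.
Sigmoid: P = 1 / (1 + exp(2.0300)) = 0.1161.

0.1161


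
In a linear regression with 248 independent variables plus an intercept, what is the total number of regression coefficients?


Including the intercept, the model has 248 predictor coefficients + 1 intercept.
Total = 249.

249


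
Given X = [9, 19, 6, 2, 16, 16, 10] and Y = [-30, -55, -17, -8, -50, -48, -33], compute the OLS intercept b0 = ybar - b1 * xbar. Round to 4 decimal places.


The slope is b1 = -2.8710.
Sample means are xbar = 11.1429 and ybar = -34.4286.
Intercept: b0 = -34.4286 - (-2.8710)(11.1429) = -2.4371.

-2.4371


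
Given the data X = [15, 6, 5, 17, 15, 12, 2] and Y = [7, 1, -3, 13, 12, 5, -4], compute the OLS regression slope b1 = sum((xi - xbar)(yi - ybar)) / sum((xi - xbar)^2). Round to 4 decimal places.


Calculate xbar = 10.2857, ybar = 4.4286.
S_xx = 207.4286, S_xy = 230.1429.
Using b1 = S_xy / S_xx = 230.1429 / 207.4286, we get b1 = 1.1095.

1.1095


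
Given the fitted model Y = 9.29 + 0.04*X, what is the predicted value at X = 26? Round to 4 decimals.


Predicted value:
Y = 9.29 + (0.04)(26) = 9.29 + 1.0400 = 10.3300.

10.3300


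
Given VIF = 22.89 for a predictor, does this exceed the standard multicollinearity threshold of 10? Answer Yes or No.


The threshold is 10.
VIF = 22.89 is >= 10.
Multicollinearity indication: Yes.

Yes


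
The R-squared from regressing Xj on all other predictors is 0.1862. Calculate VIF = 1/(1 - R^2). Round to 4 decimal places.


Using VIF = 1/(1 - R^2_j):
1 - 0.1862 = 0.8138.
VIF = 1.2288.

1.2288


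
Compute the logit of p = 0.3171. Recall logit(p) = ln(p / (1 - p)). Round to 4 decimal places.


Compute the odds: 0.3171/0.6829 = 0.4643.
Take the natural log: ln(0.4643) = -0.7671.

-0.7671


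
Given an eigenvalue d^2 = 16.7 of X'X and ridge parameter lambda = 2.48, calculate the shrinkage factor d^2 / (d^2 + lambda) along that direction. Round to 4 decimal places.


d^2 + lambda = 16.7 + 2.48 = 19.1800.
Shrinkage factor = 16.7/19.1800 = 0.8707.

0.8707


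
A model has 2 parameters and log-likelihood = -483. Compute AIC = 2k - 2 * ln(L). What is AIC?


Compute:
2k = 2*2 = 4.
-2*loglik = -2*(-483) = 966.
AIC = 4 + 966 = 970.

970


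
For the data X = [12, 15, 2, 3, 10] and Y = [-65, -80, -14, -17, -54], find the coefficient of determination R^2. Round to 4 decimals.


After computing the OLS fit (b0=-2.6347, b1=-5.1625):
SSres = 2.5867, SStot = 3446.0000.
R^2 = 1 - 2.5867/3446.0000 = 0.9992.

0.9992


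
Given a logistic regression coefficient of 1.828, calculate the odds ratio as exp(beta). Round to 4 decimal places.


The odds ratio is computed as:
OR = e^(1.828) = 6.2214.

6.2214


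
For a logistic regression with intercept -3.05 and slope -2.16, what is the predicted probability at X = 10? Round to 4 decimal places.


Linear predictor: z = -3.05 + -2.16 * 10 = -24.6500.
P = 1/(1 + exp(24.6500)) = 1/(1 + 50740994964.4508) = 0.0000.

0.0000


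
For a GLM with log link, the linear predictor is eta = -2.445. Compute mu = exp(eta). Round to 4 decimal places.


mu = exp(eta) = exp(-2.445).
= 0.0867.

0.0867


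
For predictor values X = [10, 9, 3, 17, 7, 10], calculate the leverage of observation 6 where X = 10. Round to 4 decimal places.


n = 6, xbar = 9.3333.
SXX = sum((xi - xbar)^2) = 105.3333.
h = 1/6 + (10 - 9.3333)^2 / 105.3333 = 0.1709.

0.1709


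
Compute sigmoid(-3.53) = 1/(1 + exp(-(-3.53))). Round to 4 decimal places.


Compute exp(3.5300) = 34.1240.
Sigmoid = 1 / (1 + 34.1240) = 1 / 35.1240 = 0.0285.

0.0285


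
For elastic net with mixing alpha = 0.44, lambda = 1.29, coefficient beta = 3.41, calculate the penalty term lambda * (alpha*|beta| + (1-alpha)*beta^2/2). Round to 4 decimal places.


Compute:
L1 = 0.44 * 3.41 = 1.5004.
L2 = 0.56 * 3.41^2 / 2 = 3.2559.
Penalty = 1.29 * (1.5004 + 3.2559) = 6.1356.

6.1356


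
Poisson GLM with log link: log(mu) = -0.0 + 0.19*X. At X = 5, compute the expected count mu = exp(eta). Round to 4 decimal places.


Compute eta = -0.0 + 0.19 * 5 = 0.9500.
Apply inverse link: mu = e^0.9500 = 2.5857.

2.5857


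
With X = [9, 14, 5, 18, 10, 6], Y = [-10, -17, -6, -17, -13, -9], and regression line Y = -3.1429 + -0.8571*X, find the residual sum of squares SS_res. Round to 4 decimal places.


Compute predicted values, then residuals = yi - yhat_i.
Residuals: [0.8568, -1.8577, 1.4284, 1.5707, -1.2861, -0.7145].
SSres = sum(residual^2) = 10.8571.

10.8571


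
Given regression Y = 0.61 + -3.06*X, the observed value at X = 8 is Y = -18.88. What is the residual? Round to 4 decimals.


Fitted value at X = 8 is yhat = 0.61 + -3.06*8 = -23.8700.
Residual = -18.88 - -23.8700 = 4.9900.

4.9900


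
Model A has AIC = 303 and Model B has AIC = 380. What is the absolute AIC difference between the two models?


|AIC_A - AIC_B| = |303 - 380| = 77.
Model A is preferred (lower AIC).

77


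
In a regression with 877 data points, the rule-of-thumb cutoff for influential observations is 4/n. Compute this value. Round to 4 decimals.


Cook's distance cutoff = 4/n = 4/877.
= 0.0046.

0.0046


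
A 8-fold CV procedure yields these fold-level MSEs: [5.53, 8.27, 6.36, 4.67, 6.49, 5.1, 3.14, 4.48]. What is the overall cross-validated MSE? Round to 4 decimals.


Add all fold MSEs: 44.0400.
Divide by k = 8: 44.0400/8 = 5.5050.

5.5050


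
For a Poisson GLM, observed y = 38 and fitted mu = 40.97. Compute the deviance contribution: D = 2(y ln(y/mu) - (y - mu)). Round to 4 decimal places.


Compute y*ln(y/mu) = 38*ln(38/40.97) = 38*-0.075254 = -2.859652.
y - mu = -2.97.
D = 2*(-2.859652 - (-2.97)) = 0.220696, which rounds to 0.2207.

0.2207


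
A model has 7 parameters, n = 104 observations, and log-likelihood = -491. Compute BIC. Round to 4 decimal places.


k * ln(n) = 7 * ln(104) = 7 * 4.644391 = 32.510737.
-2 * loglik = -2 * (-491) = 982.
BIC = 32.510737 + 982 = 1014.510737, which rounds to 1014.5107.

1014.5107


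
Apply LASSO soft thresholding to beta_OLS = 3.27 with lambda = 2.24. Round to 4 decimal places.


|beta_OLS| = 3.27.
lambda = 2.24.
Since |beta| > lambda, coefficient = sign(beta)*(|beta| - lambda) = 1.0300.
Result = 1.0300.

1.0300


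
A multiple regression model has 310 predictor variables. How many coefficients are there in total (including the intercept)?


Each predictor gets one coefficient, plus one intercept.
Total parameters = 310 + 1 = 311.

311


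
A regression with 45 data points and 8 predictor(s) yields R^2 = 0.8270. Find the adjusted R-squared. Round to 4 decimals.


Adjusted R^2 = 1 - (1 - R^2) * (n-1)/(n-p-1).
(1 - R^2) = 0.1730.
(n-1)/(n-p-1) = 44/36.
(1 - R^2) * (n-1) = 0.1730 * 44 = 7.6120.
Divide by (n-p-1): 7.6120 / 36 = 0.2114.
Adj R^2 = 1 - 0.2114 = 0.7886.

0.7886


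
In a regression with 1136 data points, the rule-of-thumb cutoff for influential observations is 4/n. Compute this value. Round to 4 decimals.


The threshold is 4/n.
4/1136 = 0.0035.

0.0035


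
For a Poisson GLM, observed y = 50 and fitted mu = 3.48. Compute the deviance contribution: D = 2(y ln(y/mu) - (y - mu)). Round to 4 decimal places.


First: ln(50/3.48) = 2.664991.
Then: 50 * 2.664991 = 133.249550.
y - mu = 50 - 3.48 = 46.52.
D = 2(133.249550 - 46.52) = 173.459100, which rounds to 173.4591.

173.4591


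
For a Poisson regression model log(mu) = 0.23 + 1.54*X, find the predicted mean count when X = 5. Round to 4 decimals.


eta = 0.23 + 1.54 * 5 = 7.9300.
mu = exp(7.9300) = 2779.4268.

2779.4268


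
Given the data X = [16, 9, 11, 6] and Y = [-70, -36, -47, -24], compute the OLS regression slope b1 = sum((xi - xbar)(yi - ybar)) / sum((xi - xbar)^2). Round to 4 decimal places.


Calculate xbar = 10.5000, ybar = -44.2500.
S_xx = 53.0000, S_xy = -246.5000.
Using b1 = S_xy / S_xx = -246.5000 / 53.0000, we get b1 = -4.6509.

-4.6509


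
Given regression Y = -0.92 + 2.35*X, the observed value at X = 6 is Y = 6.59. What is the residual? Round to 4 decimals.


Predicted = -0.92 + 2.35 * 6 = 13.1800.
Residual = 6.59 - 13.1800 = -6.5900.

-6.5900


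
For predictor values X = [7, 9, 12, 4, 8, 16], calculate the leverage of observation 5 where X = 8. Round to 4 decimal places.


Mean of X: xbar = 9.3333.
SXX = 87.3333.
For X = 8: h = 1/6 + (8 - 9.3333)^2/87.3333 = 0.1870.

0.1870


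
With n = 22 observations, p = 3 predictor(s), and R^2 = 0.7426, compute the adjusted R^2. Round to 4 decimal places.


Using the formula:
(1 - 0.7426) = 0.2574.
Multiply by 21/18: 0.2574 * 21 = 5.4054, then 5.4054 / 18 = 0.3003.
Adj R^2 = 1 - 0.3003 = 0.6997.

0.6997


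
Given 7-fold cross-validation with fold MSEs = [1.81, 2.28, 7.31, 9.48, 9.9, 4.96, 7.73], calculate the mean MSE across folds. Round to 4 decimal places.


Sum of fold MSEs = 43.4700.
Average = 43.4700 / 7 = 6.2100.

6.2100


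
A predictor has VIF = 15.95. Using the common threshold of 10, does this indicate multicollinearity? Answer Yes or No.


Check: VIF = 15.95 vs threshold = 10.
Since 15.95 >= 10, the answer is Yes.

Yes


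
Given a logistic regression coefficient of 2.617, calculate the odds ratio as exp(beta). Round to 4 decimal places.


Odds ratio = exp(beta) = exp(2.617).
= 13.6946.

13.6946


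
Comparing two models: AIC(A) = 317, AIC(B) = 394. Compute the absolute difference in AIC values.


Absolute difference = |317 - 394| = 77.
The model with lower AIC (A) is preferred.

77


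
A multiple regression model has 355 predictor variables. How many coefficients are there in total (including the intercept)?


Total coefficients = number of predictors + 1 (for the intercept).
= 355 + 1 = 356.

356


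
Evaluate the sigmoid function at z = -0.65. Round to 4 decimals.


First, exp(0.6500) = 1.9155.
Then sigma(z) = 1/(1 + 1.9155) = 0.3430.

0.3430


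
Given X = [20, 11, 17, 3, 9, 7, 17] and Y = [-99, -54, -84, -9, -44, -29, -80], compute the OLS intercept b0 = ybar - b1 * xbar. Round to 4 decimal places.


Compute b1 = -5.2174 from the OLS formula.
With xbar = 12.0000 and ybar = -57.0000, the intercept is:
b0 = -57.0000 - -5.2174 * 12.0000 = 5.6087.

5.6087


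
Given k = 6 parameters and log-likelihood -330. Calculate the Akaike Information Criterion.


AIC = 2k - 2*loglik = 2(6) - 2(-330).
= 12 + 660 = 672.

672


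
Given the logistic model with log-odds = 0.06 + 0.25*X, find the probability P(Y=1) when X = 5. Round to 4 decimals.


Linear predictor: z = 0.06 + 0.25 * 5 = 1.3100.
P = 1/(1 + exp(-1.3100)) = 1/(1 + 0.2698) = 0.7875.

0.7875


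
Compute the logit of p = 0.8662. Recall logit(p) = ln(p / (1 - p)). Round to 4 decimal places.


The odds are p/(1-p) = 0.8662 / 0.1338 = 6.4738.
logit(p) = ln(6.4738) = 1.8678.

1.8678


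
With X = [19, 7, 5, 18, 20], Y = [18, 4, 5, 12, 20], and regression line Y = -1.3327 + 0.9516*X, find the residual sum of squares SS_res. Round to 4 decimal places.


Compute predicted values, then residuals = yi - yhat_i.
Residuals: [1.2523, -1.3285, 1.5747, -3.7961, 2.3007].
SSres = sum(residual^2) = 25.5164.

25.5164


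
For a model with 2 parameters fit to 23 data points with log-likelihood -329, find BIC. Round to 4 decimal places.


k * ln(n) = 2 * ln(23) = 2 * 3.135494 = 6.270988.
-2 * loglik = -2 * (-329) = 658.
BIC = 6.270988 + 658 = 664.270988, which rounds to 664.2710.

664.2710


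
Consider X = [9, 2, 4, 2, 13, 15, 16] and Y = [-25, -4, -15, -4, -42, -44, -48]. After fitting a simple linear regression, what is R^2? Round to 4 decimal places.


After computing the OLS fit (b0=0.8728, b1=-3.0838):
SSres = 29.2896, SStot = 2154.0000.
R^2 = 1 - 29.2896/2154.0000 = 0.9864.

0.9864


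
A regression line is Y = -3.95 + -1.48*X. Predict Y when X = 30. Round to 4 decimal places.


Predicted value:
Y = -3.95 + (-1.48)(30) = -3.95 + -44.4000 = -48.3500.

-48.3500


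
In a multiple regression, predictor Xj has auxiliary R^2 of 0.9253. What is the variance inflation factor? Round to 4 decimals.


Denominator: 1 - 0.9253 = 0.0747.
VIF = 1 / 0.0747 = 13.3869.

13.3869


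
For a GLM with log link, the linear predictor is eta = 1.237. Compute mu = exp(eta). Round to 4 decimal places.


mu = exp(eta) = exp(1.237).
= 3.4453.

3.4453


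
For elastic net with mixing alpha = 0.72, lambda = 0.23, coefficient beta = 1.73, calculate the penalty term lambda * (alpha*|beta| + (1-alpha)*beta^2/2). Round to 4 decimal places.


L1 component = 0.72 * |1.73| = 1.2456.
L2 component = 0.28 * 1.73^2 / 2 = 0.4190.
Penalty = 0.23 * (1.2456 + 0.4190) = 0.23 * 1.6646 = 0.3829.

0.3829


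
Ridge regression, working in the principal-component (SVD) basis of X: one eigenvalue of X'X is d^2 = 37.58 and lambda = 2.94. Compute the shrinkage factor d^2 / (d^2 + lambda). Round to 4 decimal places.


Denominator = d^2 + lambda = 37.58 + 2.94 = 40.5200.
Shrinkage = 37.58 / 40.5200 = 0.9274.

0.9274


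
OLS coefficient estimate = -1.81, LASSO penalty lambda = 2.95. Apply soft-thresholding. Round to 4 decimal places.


Absolute value: |-1.81| = 1.81.
Compare to lambda = 2.95.
Since |beta| <= lambda, the coefficient is set to 0.

0.0000


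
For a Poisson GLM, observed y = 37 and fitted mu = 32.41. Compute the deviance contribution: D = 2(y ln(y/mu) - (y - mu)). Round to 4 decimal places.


Compute y*ln(y/mu) = 37*ln(37/32.41) = 37*0.132451 = 4.900687.
y - mu = 4.59.
D = 2*(4.900687 - (4.59)) = 0.621374, which rounds to 0.6214.

0.6214


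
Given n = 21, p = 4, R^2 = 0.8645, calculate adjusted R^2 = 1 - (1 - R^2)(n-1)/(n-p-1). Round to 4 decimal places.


Using the formula:
(1 - 0.8645) = 0.1355.
Multiply by 20/16: 0.1355 * 20 = 2.7100, then 2.7100 / 16 = 0.1694.
Adj R^2 = 1 - 0.1694 = 0.8306.

0.8306


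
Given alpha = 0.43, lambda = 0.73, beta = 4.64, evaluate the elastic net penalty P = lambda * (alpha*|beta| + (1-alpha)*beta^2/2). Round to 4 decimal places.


Compute:
L1 = 0.43 * 4.64 = 1.9952.
L2 = 0.57 * 4.64^2 / 2 = 6.1359.
Penalty = 0.73 * (1.9952 + 6.1359) = 5.9357.

5.9357


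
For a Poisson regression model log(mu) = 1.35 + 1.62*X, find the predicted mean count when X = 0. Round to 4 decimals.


Linear predictor: eta = 1.35 + (1.62)(0) = 1.3500.
Expected count: mu = exp(1.3500) = 3.8574.

3.8574


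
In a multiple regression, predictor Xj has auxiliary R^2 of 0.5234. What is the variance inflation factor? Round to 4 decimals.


VIF = 1 / (1 - 0.5234).
= 1 / 0.4766 = 2.0982.

2.0982


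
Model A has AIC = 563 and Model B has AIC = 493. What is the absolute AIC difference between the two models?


|AIC_A - AIC_B| = |563 - 493| = 70.
Model B is preferred (lower AIC).

70


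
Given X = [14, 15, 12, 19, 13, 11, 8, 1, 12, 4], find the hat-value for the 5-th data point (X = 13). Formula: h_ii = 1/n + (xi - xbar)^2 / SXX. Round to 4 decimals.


Compute xbar = 10.9000 with n = 10 observations.
SXX = 252.9000.
Leverage = 1/10 + (13 - 10.9000)^2/252.9000 = 0.1174.

0.1174


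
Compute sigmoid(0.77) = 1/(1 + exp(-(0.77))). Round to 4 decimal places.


First, exp(-0.7700) = 0.4630.
Then sigma(z) = 1/(1 + 0.4630) = 0.6835.

0.6835


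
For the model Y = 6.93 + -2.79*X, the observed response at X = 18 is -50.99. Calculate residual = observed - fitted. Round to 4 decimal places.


Fitted value at X = 18 is yhat = 6.93 + -2.79*18 = -43.2900.
Residual = -50.99 - -43.2900 = -7.7000.

-7.7000


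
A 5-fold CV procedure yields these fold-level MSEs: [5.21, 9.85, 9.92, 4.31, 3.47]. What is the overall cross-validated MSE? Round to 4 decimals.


Add all fold MSEs: 32.7600.
Divide by k = 5: 32.7600/5 = 6.5520.

6.5520


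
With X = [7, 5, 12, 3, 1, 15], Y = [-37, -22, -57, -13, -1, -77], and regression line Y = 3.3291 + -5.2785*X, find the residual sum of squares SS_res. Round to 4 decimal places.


Predicted values from Y = 3.3291 + -5.2785*X.
Residuals: [-3.3796, 1.0634, 3.0129, -0.4936, 0.9494, -1.1516].
SSres = 24.1013.

24.1013


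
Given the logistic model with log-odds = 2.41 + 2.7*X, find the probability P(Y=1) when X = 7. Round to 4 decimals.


z = 2.41 + 2.7 * 7 = 21.3100.
Sigmoid: P = 1 / (1 + exp(-21.3100)) = 1.0000.

1.0000


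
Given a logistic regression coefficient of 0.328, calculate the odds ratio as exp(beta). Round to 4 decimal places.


The odds ratio is computed as:
OR = e^(0.328) = 1.3882.

1.3882


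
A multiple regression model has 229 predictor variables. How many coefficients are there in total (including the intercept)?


Including the intercept, the model has 229 predictor coefficients + 1 intercept.
Total = 230.

230


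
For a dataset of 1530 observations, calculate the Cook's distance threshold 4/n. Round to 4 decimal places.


Cook's distance cutoff = 4/n = 4/1530.
= 0.0026.

0.0026


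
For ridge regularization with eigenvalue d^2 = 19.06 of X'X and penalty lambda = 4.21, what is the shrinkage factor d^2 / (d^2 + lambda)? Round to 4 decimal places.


Compute the denominator: 19.06 + 4.21 = 23.2700.
Shrinkage factor = 19.06 / 23.2700 = 0.8191.

0.8191


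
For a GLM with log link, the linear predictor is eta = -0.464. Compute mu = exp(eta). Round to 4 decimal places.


Apply the inverse link:
mu = e^-0.464 = 0.6288.

0.6288


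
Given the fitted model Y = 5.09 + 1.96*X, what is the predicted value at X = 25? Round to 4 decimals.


Predicted value:
Y = 5.09 + (1.96)(25) = 5.09 + 49.0000 = 54.0900.

54.0900


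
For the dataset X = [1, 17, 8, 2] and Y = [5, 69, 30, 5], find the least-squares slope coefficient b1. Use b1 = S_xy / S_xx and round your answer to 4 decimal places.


The sample means are xbar = 7.0000 and ybar = 27.2500.
Compute S_xx = 162.0000 and S_xy = 665.0000.
Slope b1 = S_xy / S_xx = 665.0000 / 162.0000 = 4.1049.

4.1049


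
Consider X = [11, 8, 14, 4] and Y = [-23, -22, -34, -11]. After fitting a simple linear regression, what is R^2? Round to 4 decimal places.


The fitted line is Y = -2.8174 + -2.1279*X.
SSres = 17.1050, SStot = 265.0000.
R^2 = 1 - SSres/SStot = 0.9355.

0.9355


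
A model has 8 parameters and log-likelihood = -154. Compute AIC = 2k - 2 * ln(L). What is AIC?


AIC = 2*8 - 2*(-154).
= 16 + 308 = 324.

324


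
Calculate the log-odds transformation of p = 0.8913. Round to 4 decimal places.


1 - p = 0.1087.
p/(1-p) = 8.1996.
logit = ln(8.1996) = 2.1041.

2.1041


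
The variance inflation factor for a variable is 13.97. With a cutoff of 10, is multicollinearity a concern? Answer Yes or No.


Compare VIF = 13.97 to the threshold of 10.
13.97 >= 10, so the answer is Yes.

Yes


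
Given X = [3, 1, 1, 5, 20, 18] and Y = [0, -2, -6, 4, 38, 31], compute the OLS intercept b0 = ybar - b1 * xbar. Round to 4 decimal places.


The slope is b1 = 2.1543.
Sample means are xbar = 8.0000 and ybar = 10.8333.
Intercept: b0 = 10.8333 - (2.1543)(8.0000) = -6.4007.

-6.4007


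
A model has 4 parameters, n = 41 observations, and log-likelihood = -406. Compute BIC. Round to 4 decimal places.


k * ln(n) = 4 * ln(41) = 4 * 3.713572 = 14.854288.
-2 * loglik = -2 * (-406) = 812.
BIC = 14.854288 + 812 = 826.854288, which rounds to 826.8543.

826.8543


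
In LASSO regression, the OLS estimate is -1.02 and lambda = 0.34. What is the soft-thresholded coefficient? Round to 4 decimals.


|beta_OLS| = 1.02.
lambda = 0.34.
Since |beta| > lambda, coefficient = sign(beta)*(|beta| - lambda) = -0.6800.
Result = -0.6800.

-0.6800


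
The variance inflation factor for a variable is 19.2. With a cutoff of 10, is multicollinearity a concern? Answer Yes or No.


Compare VIF = 19.2 to the threshold of 10.
19.2 >= 10, so the answer is Yes.

Yes


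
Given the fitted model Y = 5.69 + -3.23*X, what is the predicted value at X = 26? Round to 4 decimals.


Plug X = 26 into Y = 5.69 + -3.23*X:
Y = 5.69 + -83.9800 = -78.2900.

-78.2900


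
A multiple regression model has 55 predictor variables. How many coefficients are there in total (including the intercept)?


Total coefficients = number of predictors + 1 (for the intercept).
= 55 + 1 = 56.

56


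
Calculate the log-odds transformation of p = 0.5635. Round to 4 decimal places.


The odds are p/(1-p) = 0.5635 / 0.4365 = 1.2910.
logit(p) = ln(1.2910) = 0.2554.

0.2554


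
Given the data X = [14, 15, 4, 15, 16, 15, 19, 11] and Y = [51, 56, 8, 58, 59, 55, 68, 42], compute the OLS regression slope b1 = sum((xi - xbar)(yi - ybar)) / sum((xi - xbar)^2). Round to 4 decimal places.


First compute the means: xbar = 13.6250, ybar = 49.6250.
Then S_xx = sum((xi - xbar)^2) = 139.8750.
S_xy = sum((xi - xbar)(yi - ybar)) = 569.8750.
b1 = S_xy / S_xx = 569.8750 / 139.8750 = 4.0742.

4.0742


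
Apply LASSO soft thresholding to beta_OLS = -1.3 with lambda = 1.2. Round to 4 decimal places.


|beta_OLS| = 1.3.
lambda = 1.2.
Since |beta| > lambda, coefficient = sign(beta)*(|beta| - lambda) = -0.1000.
Result = -0.1000.

-0.1000


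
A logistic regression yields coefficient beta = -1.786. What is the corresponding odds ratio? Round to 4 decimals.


Odds ratio = exp(beta) = exp(-1.786).
= 0.1676.

0.1676


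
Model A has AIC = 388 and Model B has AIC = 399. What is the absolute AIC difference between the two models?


|AIC_A - AIC_B| = |388 - 399| = 11.
Model A is preferred (lower AIC).

11


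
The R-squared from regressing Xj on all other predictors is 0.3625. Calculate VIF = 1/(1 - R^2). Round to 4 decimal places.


Denominator: 1 - 0.3625 = 0.6375.
VIF = 1 / 0.6375 = 1.5686.

1.5686


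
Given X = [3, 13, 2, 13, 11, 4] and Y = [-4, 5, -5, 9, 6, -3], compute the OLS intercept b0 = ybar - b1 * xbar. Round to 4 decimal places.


Compute b1 = 1.1281 from the OLS formula.
With xbar = 7.6667 and ybar = 1.3333, the intercept is:
b0 = 1.3333 - 1.1281 * 7.6667 = -7.3153.

-7.3153


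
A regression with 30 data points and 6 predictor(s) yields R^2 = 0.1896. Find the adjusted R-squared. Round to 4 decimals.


Using the formula:
(1 - 0.1896) = 0.8104.
Multiply by 29/23: 0.8104 * 29 = 23.5016, then 23.5016 / 23 = 1.0218.
Adj R^2 = 1 - 1.0218 = -0.0218.

-0.0218


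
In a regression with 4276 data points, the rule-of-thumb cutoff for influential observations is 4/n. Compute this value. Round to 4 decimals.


Using the rule of thumb:
Threshold = 4 / 4276 = 0.0009.

0.0009


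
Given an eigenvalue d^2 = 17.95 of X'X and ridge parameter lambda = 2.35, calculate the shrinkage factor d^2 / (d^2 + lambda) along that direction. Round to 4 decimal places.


Denominator = d^2 + lambda = 17.95 + 2.35 = 20.3000.
Shrinkage = 17.95 / 20.3000 = 0.8842.

0.8842


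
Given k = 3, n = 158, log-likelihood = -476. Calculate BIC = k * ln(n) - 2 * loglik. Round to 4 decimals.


Compute k*ln(n) = 3*ln(158) = 3*5.062595 = 15.187785.
Then -2*loglik = 952.
BIC = 15.187785 + 952 = 967.187785, which rounds to 967.1878.

967.1878


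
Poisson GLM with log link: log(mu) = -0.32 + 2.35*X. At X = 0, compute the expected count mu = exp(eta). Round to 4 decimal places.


Compute eta = -0.32 + 2.35 * 0 = -0.3200.
Apply inverse link: mu = e^-0.3200 = 0.7261.

0.7261


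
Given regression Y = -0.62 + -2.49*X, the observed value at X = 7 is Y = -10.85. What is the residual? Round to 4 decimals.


Predicted = -0.62 + -2.49 * 7 = -18.0500.
Residual = -10.85 - -18.0500 = 7.2000.

7.2000


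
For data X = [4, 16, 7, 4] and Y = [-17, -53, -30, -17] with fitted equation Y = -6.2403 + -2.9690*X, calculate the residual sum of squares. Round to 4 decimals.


Predicted values from Y = -6.2403 + -2.9690*X.
Residuals: [1.1163, 0.7443, -2.9767, 1.1163].
SSres = 11.9070.

11.9070


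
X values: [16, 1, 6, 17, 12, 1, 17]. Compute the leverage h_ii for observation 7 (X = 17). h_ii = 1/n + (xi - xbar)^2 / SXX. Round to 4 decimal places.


n = 7, xbar = 10.0000.
SXX = sum((xi - xbar)^2) = 316.0000.
h = 1/7 + (17 - 10.0000)^2 / 316.0000 = 0.2979.

0.2979


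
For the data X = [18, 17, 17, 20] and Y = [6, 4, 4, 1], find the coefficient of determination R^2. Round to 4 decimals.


After computing the OLS fit (b0=21.7500, b1=-1.0000):
SSres = 6.7500, SStot = 12.7500.
R^2 = 1 - 6.7500/12.7500 = 0.4706.

0.4706


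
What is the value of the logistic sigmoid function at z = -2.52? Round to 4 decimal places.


Compute exp(2.5200) = 12.4286.
Sigmoid = 1 / (1 + 12.4286) = 1 / 13.4286 = 0.0745.

0.0745


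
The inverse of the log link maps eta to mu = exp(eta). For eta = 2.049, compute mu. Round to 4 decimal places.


The inverse log link gives:
mu = exp(2.049) = 7.7601.

7.7601


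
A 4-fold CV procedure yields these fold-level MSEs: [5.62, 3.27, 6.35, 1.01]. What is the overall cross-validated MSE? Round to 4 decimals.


Sum of fold MSEs = 16.2500.
Average = 16.2500 / 4 = 4.0625.

4.0625


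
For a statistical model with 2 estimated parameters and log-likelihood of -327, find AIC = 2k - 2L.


Compute:
2k = 2*2 = 4.
-2*loglik = -2*(-327) = 654.
AIC = 4 + 654 = 658.

658


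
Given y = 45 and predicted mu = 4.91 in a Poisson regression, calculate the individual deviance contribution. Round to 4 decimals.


y/mu = 45/4.91 = 9.164969 (approx.), and ln(45/4.91) = 2.215389.
y * ln(y/mu) = 45 * 2.215389 = 99.692505.
y - mu = 40.09.
D = 2 * (99.692505 - 40.09) = 119.205010, which rounds to 119.2050.

119.2050


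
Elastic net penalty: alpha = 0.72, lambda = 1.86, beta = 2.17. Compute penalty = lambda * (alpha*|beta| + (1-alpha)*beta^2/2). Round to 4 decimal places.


L1 component = 0.72 * |2.17| = 1.5624.
L2 component = 0.28 * 2.17^2 / 2 = 0.6592.
Penalty = 1.86 * (1.5624 + 0.6592) = 1.86 * 2.2216 = 4.1323.

4.1323


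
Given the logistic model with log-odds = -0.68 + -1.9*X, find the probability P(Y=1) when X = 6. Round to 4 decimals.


Compute z = -0.68 + (-1.9)(6) = -12.0800.
exp(-z) = 176310.1607.
P = 1/(1 + 176310.1607) = 0.0000.

0.0000


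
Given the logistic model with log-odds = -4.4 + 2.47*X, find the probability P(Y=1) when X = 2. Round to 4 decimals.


Compute z = -4.4 + (2.47)(2) = 0.5400.
exp(-z) = 0.5827.
P = 1/(1 + 0.5827) = 0.6318.

0.6318


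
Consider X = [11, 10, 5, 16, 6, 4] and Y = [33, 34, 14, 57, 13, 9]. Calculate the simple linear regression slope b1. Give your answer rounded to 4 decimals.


First compute the means: xbar = 8.6667, ybar = 26.6667.
Then S_xx = sum((xi - xbar)^2) = 103.3333.
S_xy = sum((xi - xbar)(yi - ybar)) = 412.3333.
b1 = S_xy / S_xx = 412.3333 / 103.3333 = 3.9903.

3.9903


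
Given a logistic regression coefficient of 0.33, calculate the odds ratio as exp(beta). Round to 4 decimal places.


exp(0.33) = 1.3910.
So the odds ratio is 1.3910.

1.3910


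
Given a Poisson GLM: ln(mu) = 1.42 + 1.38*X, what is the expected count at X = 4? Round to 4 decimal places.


Linear predictor: eta = 1.42 + (1.38)(4) = 6.9400.
Expected count: mu = exp(6.9400) = 1032.7702.

1032.7702


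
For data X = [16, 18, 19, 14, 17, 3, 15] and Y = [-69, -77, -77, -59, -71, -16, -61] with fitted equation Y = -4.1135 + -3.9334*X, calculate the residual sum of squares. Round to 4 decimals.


Predicted values from Y = -4.1135 + -3.9334*X.
Residuals: [-1.9521, -2.0853, 1.8481, 0.1811, -0.0187, -0.0863, 2.1145].
SSres = 16.0863.

16.0863


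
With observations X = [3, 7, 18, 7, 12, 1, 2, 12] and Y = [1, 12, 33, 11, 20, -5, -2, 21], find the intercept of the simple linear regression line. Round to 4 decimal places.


The slope is b1 = 2.2002.
Sample means are xbar = 7.7500 and ybar = 11.3750.
Intercept: b0 = 11.3750 - (2.2002)(7.7500) = -5.6766.

-5.6766


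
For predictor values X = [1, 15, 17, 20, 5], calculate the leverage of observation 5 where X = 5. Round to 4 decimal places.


Compute xbar = 11.6000 with n = 5 observations.
SXX = 267.2000.
Leverage = 1/5 + (5 - 11.6000)^2/267.2000 = 0.3630.

0.3630


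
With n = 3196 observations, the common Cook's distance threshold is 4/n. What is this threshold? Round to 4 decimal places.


Using the rule of thumb:
Threshold = 4 / 3196 = 0.0013.

0.0013


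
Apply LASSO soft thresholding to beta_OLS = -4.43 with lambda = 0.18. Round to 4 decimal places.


Absolute value: |-4.43| = 4.43.
Compare to lambda = 0.18.
Since |beta| > lambda, coefficient = sign(beta)*(|beta| - lambda) = -4.2500.

-4.2500


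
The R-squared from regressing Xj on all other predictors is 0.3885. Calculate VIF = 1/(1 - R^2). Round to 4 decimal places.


VIF = 1 / (1 - 0.3885).
= 1 / 0.6115 = 1.6353.

1.6353


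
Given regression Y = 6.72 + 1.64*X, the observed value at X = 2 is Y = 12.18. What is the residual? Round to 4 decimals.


Compute yhat = 6.72 + (1.64)(2) = 10.0000.
Residual = actual - predicted = 12.18 - 10.0000 = 2.1800.

2.1800


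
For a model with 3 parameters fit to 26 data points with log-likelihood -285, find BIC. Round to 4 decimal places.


Compute k*ln(n) = 3*ln(26) = 3*3.258097 = 9.774291.
Then -2*loglik = 570.
BIC = 9.774291 + 570 = 579.774291, which rounds to 579.7743.

579.7743
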